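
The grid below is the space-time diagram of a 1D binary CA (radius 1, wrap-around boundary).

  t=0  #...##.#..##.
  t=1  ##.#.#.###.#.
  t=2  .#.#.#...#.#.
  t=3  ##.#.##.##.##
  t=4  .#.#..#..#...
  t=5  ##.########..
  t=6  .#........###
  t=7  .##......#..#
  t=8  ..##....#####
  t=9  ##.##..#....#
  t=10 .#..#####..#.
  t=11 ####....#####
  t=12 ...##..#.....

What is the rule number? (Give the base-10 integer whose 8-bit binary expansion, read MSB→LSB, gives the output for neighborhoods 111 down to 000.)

86

  [7] ### => .  t=1,i=8
  [6] ##. => #  t=0,i=5
  [5] #.# => .  t=0,i=6
  [4] #.. => #  t=0,i=1
  [3] .## => .  t=0,i=4
  [2] .#. => #  t=0,i=0
  [1] ..# => #  t=0,i=3
  [0] ... => .  t=0,i=2
  bits 01010110 = 86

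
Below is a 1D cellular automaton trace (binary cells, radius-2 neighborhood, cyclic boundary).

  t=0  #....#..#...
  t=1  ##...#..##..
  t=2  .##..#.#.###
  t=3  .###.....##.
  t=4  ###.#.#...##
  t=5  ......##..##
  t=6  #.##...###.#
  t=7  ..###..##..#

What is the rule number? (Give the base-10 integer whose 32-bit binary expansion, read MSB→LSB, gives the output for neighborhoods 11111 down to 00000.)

64541073

  #####|.  b31=0 t=4,i=0
  ####.|.  b30=0 t=4,i=1
  ###.#|.  b29=0 t=2,i=11
  ###..|.  b28=0 t=3,i=3
  ##.##|.  b27=0 t=2,i=0
  ##.#.|.  b26=0 t=4,i=3
  ##..#|#  b25=1 t=1,i=10
  ##...|#  b24=1 t=1,i=2
  #.###|#  b23=1 t=2,i=9
  #.##.|#  b22=1 t=2,i=1
  #.#.#|.  b21=0 t=2,i=7
  #.#..|#  b20=1 t=4,i=6
  #..##|#  b19=1 t=1,i=7
  #..#.|.  b18=0 t=0,i=7
  #...#|.  b17=0 t=0,i=10
  #....|.  b16=0 t=0,i=2
  .####|#  b15=1 t=4,i=11
  .###.|#  b14=1 t=2,i=10
  .##.#|.  b13=0 t=6,i=0
  .##..|#  b12=1 t=1,i=1
  .#.##|.  b11=0 t=2,i=8
  .#.#.|.  b10=0 t=2,i=6
  .#..#|.  b9=0 t=0,i=6
  .#...|#  b8=1 t=0,i=1
  ..###|#  b7=1 t=3,i=1
  ..##.|.  b6=0 t=1,i=0
  ..#.#|.  b5=0 t=2,i=5
  ..#..|#  b4=1 t=0,i=0
  ...##|.  b3=0 t=3,i=8
  ...#.|.  b2=0 t=0,i=4
  ....#|.  b1=0 t=0,i=3
  .....|#  b0=1 t=3,i=6
  bits 00000011110110001101000110010001 = 64541073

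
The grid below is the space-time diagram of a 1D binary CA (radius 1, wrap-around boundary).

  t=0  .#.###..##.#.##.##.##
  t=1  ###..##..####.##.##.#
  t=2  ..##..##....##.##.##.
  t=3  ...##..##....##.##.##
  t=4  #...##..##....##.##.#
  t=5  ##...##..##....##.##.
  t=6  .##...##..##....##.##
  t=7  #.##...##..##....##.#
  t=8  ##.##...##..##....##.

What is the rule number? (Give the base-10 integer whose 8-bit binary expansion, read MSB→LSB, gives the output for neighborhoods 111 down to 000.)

  nb ###: next=.  (t=0,i=4, bit7=0)
  nb ##.: next=#  (t=0,i=5, bit6=1)
  nb #.#: next=#  (t=0,i=0, bit5=1)
  nb #..: next=#  (t=0,i=6, bit4=1)
  nb .##: next=.  (t=0,i=3, bit3=0)
  nb .#.: next=#  (t=0,i=1, bit2=1)
  nb ..#: next=.  (t=0,i=7, bit1=0)
  nb ...: next=.  (t=2,i=0, bit0=0)
  bits 01110100 = 116

116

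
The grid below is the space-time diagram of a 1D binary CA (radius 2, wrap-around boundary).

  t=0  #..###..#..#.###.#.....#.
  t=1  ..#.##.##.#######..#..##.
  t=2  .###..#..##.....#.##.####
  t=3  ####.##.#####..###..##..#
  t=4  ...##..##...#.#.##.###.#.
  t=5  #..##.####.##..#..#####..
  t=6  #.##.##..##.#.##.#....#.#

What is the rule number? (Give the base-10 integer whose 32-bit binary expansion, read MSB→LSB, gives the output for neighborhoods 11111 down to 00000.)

1032673396

  ##### -> .   bit 31 = 0  t=1,i=12
  ####. -> .   bit 30 = 0  t=1,i=15
  ###.# -> #   bit 29 = 1  t=0,i=15
  ###.. -> #   bit 28 = 1  t=0,i=5
  ##.## -> #   bit 27 = 1  t=1,i=6
  ##.#. -> #   bit 26 = 1  t=0,i=16
  ##..# -> .   bit 25 = 0  t=0,i=6
  ##... -> #   bit 24 = 1  t=1,i=24
  #.### -> #   bit 23 = 1  t=0,i=13
  #.##. -> .   bit 22 = 0  t=1,i=4
  #.#.# -> .   bit 21 = 0  t=4,i=14
  #.#.. -> .   bit 20 = 0  t=0,i=0
  #..## -> #   bit 19 = 1  t=0,i=2
  #..#. -> #   bit 18 = 1  t=0,i=7
  #...# -> .   bit 17 = 0  t=1,i=0
  #.... -> #   bit 16 = 1  t=0,i=19
  .#### -> .   bit 15 = 0  t=1,i=11
  .###. -> #   bit 14 = 1  t=0,i=4
  .##.# -> .   bit 13 = 0  t=1,i=5
  .##.. -> #   bit 12 = 1  t=1,i=23
  .#.## -> #   bit 11 = 1  t=0,i=12
  .#.#. -> .   bit 10 = 0  t=0,i=24
  .#..# -> .   bit 9 = 0  t=0,i=1
  .#... -> .   bit 8 = 0  t=0,i=18
  ..### -> .   bit 7 = 0  t=0,i=3
  ..##. -> #   bit 6 = 1  t=1,i=22
  ..#.# -> #   bit 5 = 1  t=0,i=11
  ..#.. -> #   bit 4 = 1  t=0,i=8
  ...## -> .   bit 3 = 0  t=4,i=2
  ...#. -> #   bit 2 = 1  t=0,i=22
  ....# -> .   bit 1 = 0  t=0,i=21
  ..... -> .   bit 0 = 0  t=0,i=20
  bits 00111101100011010101100001110100 = 1032673396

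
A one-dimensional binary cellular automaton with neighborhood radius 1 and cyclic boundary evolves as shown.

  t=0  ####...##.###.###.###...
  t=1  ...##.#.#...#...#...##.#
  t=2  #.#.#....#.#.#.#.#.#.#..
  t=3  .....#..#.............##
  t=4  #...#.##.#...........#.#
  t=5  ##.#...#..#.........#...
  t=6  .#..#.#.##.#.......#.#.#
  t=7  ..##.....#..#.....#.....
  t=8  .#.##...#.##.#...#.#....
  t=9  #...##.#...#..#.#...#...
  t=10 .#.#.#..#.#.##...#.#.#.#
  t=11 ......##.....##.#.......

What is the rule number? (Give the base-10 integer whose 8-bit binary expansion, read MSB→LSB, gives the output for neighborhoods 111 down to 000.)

  ###|.  b7=0 t=0,i=1
  ##.|#  b6=1 t=0,i=3
  #.#|.  b5=0 t=0,i=9
  #..|#  b4=1 t=0,i=4
  .##|.  b3=0 t=0,i=0
  .#.|.  b2=0 t=1,i=6
  ..#|#  b1=1 t=0,i=6
  ...|.  b0=0 t=0,i=5
  bits 01010010 = 82

82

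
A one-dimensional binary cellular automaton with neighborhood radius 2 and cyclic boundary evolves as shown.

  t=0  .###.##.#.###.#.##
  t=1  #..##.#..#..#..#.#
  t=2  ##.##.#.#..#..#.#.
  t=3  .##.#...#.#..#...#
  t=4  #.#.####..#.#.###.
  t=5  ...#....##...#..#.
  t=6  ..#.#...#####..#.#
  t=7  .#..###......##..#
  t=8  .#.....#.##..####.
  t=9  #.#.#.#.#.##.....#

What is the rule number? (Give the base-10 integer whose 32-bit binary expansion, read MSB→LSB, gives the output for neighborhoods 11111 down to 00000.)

  [31] ##### => .  t=6,i=10
  [30] ####. => .  t=4,i=6
  [29] ###.# => #  t=0,i=3
  [28] ###.. => .  t=4,i=7
  [27] ##.## => #  t=0,i=0
  [26] ##.#. => .  t=0,i=7
  [25] ##..# => #  t=1,i=1
  [24] ##... => #  t=5,i=10
  [23] #.### => .  t=0,i=1
  [22] #.##. => .  t=0,i=5
  [21] #.#.# => .  t=0,i=8
  [20] #.#.. => #  t=1,i=6
  [19] #..## => .  t=1,i=2
  [18] #..#. => #  t=1,i=8
  [17] #...# => #  t=3,i=6
  [16] #.... => .  t=5,i=0
  [15] .#### => .  t=4,i=5
  [14] .###. => .  t=0,i=2
  [13] .##.# => #  t=0,i=6
  [12] .##.. => #  t=1,i=0
  [11] .#.## => #  t=0,i=9
  [10] .#.#. => .  t=2,i=7
  [9] .#..# => .  t=1,i=7
  [8] .#... => #  t=3,i=5
  [7] ..### => .  t=6,i=8
  [6] ..##. => #  t=1,i=3
  [5] ..#.# => .  t=1,i=15
  [4] ..#.. => .  t=1,i=9
  [3] ...## => .  t=5,i=7
  [2] ...#. => #  t=3,i=7
  [1] ....# => .  t=5,i=1
  [0] ..... => #  t=7,i=9
  bits 00101011000101100011100101000101 = 722876741

722876741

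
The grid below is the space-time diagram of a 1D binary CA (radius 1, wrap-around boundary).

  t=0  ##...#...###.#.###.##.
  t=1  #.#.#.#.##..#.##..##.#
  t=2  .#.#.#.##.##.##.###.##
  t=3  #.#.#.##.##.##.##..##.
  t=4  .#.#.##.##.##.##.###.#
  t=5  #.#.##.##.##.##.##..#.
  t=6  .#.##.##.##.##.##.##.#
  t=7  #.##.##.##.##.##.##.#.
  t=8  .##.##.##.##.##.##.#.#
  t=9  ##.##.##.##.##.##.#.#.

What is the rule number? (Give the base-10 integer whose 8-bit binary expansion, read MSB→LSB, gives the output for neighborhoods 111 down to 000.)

  [7] ### => .  t=0,i=10
  [6] ##. => .  t=0,i=1
  [5] #.# => #  t=0,i=12
  [4] #.. => #  t=0,i=2
  [3] .## => #  t=0,i=0
  [2] .#. => .  t=0,i=5
  [1] ..# => #  t=0,i=4
  [0] ... => .  t=0,i=3
  bits 00111010 = 58

58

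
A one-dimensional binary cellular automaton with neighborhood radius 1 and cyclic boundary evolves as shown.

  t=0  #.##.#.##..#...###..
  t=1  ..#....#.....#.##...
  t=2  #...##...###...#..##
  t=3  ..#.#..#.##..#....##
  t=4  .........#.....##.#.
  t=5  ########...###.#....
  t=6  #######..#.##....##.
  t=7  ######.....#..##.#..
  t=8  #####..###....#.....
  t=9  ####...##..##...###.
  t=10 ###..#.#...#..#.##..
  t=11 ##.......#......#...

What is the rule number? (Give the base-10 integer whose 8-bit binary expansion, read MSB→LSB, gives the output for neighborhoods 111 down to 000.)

  [7] ### => #  t=0,i=16
  [6] ##. => .  t=0,i=3
  [5] #.# => .  t=0,i=1
  [4] #.. => .  t=0,i=9
  [3] .## => #  t=0,i=2
  [2] .#. => .  t=0,i=0
  [1] ..# => .  t=0,i=10
  [0] ... => #  t=0,i=13
  bits 10001001 = 137

137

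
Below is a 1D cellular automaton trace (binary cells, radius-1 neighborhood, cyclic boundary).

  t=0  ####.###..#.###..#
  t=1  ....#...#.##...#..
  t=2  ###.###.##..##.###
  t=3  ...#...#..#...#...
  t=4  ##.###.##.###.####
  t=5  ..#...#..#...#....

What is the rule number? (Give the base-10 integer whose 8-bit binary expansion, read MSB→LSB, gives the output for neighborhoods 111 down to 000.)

  ###|.  b7=0 t=0,i=0
  ##.|.  b6=0 t=0,i=3
  #.#|#  b5=1 t=0,i=4
  #..|#  b4=1 t=0,i=8
  .##|.  b3=0 t=0,i=5
  .#.|#  b2=1 t=0,i=10
  ..#|.  b1=0 t=0,i=9
  ...|#  b0=1 t=1,i=0
  bits 00110101 = 53

53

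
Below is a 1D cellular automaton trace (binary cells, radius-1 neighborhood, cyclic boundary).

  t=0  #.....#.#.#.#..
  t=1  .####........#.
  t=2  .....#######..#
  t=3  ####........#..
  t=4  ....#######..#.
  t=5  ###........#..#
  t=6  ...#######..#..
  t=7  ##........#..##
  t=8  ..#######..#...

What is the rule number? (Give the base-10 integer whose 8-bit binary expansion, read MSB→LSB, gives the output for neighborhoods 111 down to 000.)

  nb ###: next=.  (t=1,i=2, bit7=0)
  nb ##.: next=.  (t=1,i=4, bit6=0)
  nb #.#: next=.  (t=0,i=7, bit5=0)
  nb #..: next=#  (t=0,i=1, bit4=1)
  nb .##: next=.  (t=1,i=1, bit3=0)
  nb .#.: next=.  (t=0,i=0, bit2=0)
  nb ..#: next=.  (t=0,i=5, bit1=0)
  nb ...: next=#  (t=0,i=2, bit0=1)
  bits 00010001 = 17

17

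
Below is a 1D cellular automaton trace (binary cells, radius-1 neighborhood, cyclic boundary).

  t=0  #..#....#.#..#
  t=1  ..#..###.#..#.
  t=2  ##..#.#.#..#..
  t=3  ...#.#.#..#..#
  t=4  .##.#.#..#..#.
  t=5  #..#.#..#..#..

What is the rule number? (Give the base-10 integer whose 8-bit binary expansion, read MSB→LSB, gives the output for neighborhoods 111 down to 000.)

163

  nb ###: next=#  (t=1,i=6, bit7=1)
  nb ##.: next=.  (t=0,i=0, bit6=0)
  nb #.#: next=#  (t=0,i=9, bit5=1)
  nb #..: next=.  (t=0,i=1, bit4=0)
  nb .##: next=.  (t=0,i=13, bit3=0)
  nb .#.: next=.  (t=0,i=3, bit2=0)
  nb ..#: next=#  (t=0,i=2, bit1=1)
  nb ...: next=#  (t=0,i=5, bit0=1)
  bits 10100011 = 163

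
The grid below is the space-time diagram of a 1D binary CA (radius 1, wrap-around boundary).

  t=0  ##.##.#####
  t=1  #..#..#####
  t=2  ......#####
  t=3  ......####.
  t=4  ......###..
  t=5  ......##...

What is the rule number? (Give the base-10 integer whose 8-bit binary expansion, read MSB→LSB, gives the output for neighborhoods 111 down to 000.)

  nb ###: next=#  (t=0,i=0, bit7=1)
  nb ##.: next=.  (t=0,i=1, bit6=0)
  nb #.#: next=.  (t=0,i=2, bit5=0)
  nb #..: next=.  (t=1,i=1, bit4=0)
  nb .##: next=#  (t=0,i=3, bit3=1)
  nb .#.: next=.  (t=1,i=3, bit2=0)
  nb ..#: next=.  (t=1,i=2, bit1=0)
  nb ...: next=.  (t=2,i=1, bit0=0)
  bits 10001000 = 136

136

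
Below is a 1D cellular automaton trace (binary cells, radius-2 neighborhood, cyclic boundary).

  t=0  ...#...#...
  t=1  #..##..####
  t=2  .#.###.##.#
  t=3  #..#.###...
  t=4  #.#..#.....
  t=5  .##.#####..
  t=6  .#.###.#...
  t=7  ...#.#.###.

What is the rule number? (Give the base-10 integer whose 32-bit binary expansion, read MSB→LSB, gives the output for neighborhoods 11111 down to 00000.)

  nb #####: next=.  (t=1,i=9, bit31=0)
  nb ####.: next=#  (t=1,i=10, bit30=1)
  nb ###.#: next=#  (t=2,i=5, bit29=1)
  nb ###..: next=.  (t=1,i=0, bit28=0)
  nb ##.##: next=#  (t=2,i=6, bit27=1)
  nb ##.#.: next=.  (t=2,i=9, bit26=0)
  nb ##..#: next=#  (t=1,i=1, bit25=1)
  nb ##...: next=.  (t=3,i=8, bit24=0)
  nb #.###: next=#  (t=2,i=3, bit23=1)
  nb #.##.: next=#  (t=2,i=7, bit22=1)
  nb #.#.#: next=.  (t=2,i=1, bit21=0)
  nb #.#..: next=#  (t=4,i=2, bit20=1)
  nb #..##: next=.  (t=1,i=2, bit19=0)
  nb #..#.: next=#  (t=3,i=2, bit18=1)
  nb #...#: next=.  (t=0,i=5, bit17=0)
  nb #....: next=#  (t=0,i=9, bit16=1)
  nb .####: next=#  (t=1,i=8, bit15=1)
  nb .###.: next=.  (t=2,i=4, bit14=0)
  nb .##.#: next=.  (t=2,i=8, bit13=0)
  nb .##..: next=#  (t=1,i=4, bit12=1)
  nb .#.##: next=.  (t=2,i=2, bit11=0)
  nb .#.#.: next=#  (t=2,i=0, bit10=1)
  nb .#..#: next=.  (t=3,i=1, bit9=0)
  nb .#...: next=#  (t=0,i=4, bit8=1)
  nb ..###: next=#  (t=1,i=7, bit7=1)
  nb ..##.: next=#  (t=1,i=3, bit6=1)
  nb ..#.#: next=.  (t=3,i=3, bit5=0)
  nb ..#..: next=#  (t=0,i=3, bit4=1)
  nb ...##: next=.  (t=5,i=0, bit3=0)
  nb ...#.: next=.  (t=0,i=2, bit2=0)
  nb ....#: next=.  (t=0,i=1, bit1=0)
  nb .....: next=#  (t=0,i=0, bit0=1)
  bits 01101010110101011001010111010001 = 1792382417

1792382417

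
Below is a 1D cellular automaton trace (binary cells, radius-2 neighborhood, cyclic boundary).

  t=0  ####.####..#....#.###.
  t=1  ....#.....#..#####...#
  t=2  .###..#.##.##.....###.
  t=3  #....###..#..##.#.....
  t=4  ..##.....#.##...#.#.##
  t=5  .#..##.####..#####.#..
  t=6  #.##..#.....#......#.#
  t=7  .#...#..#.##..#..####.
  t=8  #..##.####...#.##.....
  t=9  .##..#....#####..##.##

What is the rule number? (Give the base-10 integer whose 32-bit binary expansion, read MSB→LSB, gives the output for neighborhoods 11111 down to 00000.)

  #####|.  b31=0 t=1,i=15
  ####.|.  b30=0 t=0,i=2
  ###.#|.  b29=0 t=0,i=3
  ###..|.  b28=0 t=0,i=8
  ##.##|#  b27=1 t=0,i=4
  ##.#.|.  b26=0 t=3,i=15
  ##..#|.  b25=0 t=0,i=9
  ##...|#  b24=1 t=1,i=18
  #.###|.  b23=0 t=0,i=0
  #.##.|.  b22=0 t=2,i=8
  #.#.#|.  b21=0 t=4,i=18
  #.#..|#  b20=1 t=3,i=16
  #..##|#  b19=1 t=1,i=12
  #..#.|#  b18=1 t=0,i=10
  #...#|#  b17=1 t=1,i=19
  #....|#  b16=1 t=0,i=13
  .####|.  b15=0 t=0,i=1
  .###.|.  b14=0 t=0,i=19
  .##.#|.  b13=0 t=2,i=9
  .##..|.  b12=0 t=2,i=12
  .#.##|#  b11=1 t=0,i=17
  .#.#.|#  b10=1 t=4,i=17
  .#..#|#  b9=1 t=1,i=11
  .#...|.  b8=0 t=0,i=12
  ..###|.  b7=0 t=1,i=13
  ..##.|.  b6=0 t=3,i=13
  ..#.#|#  b5=1 t=0,i=16
  ..#..|.  b4=0 t=0,i=11
  ...##|.  b3=0 t=2,i=17
  ...#.|#  b2=1 t=0,i=15
  ....#|#  b1=1 t=0,i=14
  .....|.  b0=0 t=1,i=7
  bits 00001001000111110000111000100110 = 153030182

153030182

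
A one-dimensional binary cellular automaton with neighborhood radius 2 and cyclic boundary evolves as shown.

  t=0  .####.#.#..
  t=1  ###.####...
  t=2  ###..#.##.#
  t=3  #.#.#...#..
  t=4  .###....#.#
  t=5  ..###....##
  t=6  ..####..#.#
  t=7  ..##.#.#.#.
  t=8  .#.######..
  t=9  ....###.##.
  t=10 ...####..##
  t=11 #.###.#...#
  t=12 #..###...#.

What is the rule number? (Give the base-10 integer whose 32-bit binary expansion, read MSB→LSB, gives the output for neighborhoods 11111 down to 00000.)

  #####|#  b31=1 t=8,i=5
  ####.|.  b30=0 t=0,i=3
  ###.#|#  b29=1 t=0,i=4
  ###..|#  b28=1 t=1,i=7
  ##.##|.  b27=0 t=1,i=3
  ##.#.|#  b26=1 t=0,i=5
  ##..#|.  b25=0 t=2,i=3
  ##...|#  b24=1 t=1,i=8
  #.###|.  b23=0 t=1,i=4
  #.##.|.  b22=0 t=2,i=7
  #.#.#|#  b21=1 t=0,i=6
  #.#..|.  b20=0 t=0,i=8
  #..##|.  b19=0 t=5,i=1
  #..#.|#  b18=1 t=2,i=4
  #...#|.  b17=0 t=0,i=10
  #....|.  b16=0 t=4,i=5
  .####|#  b15=1 t=0,i=2
  .###.|#  b14=1 t=1,i=1
  .##.#|#  b13=1 t=2,i=8
  .##..|#  b12=1 t=5,i=10
  .#.##|.  b11=0 t=2,i=6
  .#.#.|#  b10=1 t=0,i=7
  .#..#|.  b9=0 t=3,i=9
  .#...|.  b8=0 t=0,i=9
  ..###|#  b7=1 t=0,i=1
  ..##.|.  b6=0 t=5,i=9
  ..#.#|.  b5=0 t=2,i=5
  ..#..|#  b4=1 t=3,i=8
  ...##|#  b3=1 t=0,i=0
  ...#.|.  b2=0 t=3,i=7
  ....#|.  b1=0 t=4,i=6
  .....|.  b0=0 t=9,i=1
  bits 10110101001001001111010010011000 = 3039098008

3039098008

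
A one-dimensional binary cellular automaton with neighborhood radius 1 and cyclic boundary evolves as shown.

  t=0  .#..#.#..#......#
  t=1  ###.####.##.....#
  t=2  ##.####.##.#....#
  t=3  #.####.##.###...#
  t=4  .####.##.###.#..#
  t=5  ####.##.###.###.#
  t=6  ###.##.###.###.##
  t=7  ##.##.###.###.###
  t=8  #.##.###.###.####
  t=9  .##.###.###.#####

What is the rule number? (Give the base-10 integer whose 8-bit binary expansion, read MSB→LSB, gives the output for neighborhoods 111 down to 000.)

  ### -> #   bit 7 = 1  t=1,i=0
  ##. -> .   bit 6 = 0  t=1,i=2
  #.# -> #   bit 5 = 1  t=0,i=0
  #.. -> #   bit 4 = 1  t=0,i=2
  .## -> #   bit 3 = 1  t=1,i=4
  .#. -> #   bit 2 = 1  t=0,i=1
  ..# -> .   bit 1 = 0  t=0,i=3
  ... -> .   bit 0 = 0  t=0,i=11
  bits 10111100 = 188

188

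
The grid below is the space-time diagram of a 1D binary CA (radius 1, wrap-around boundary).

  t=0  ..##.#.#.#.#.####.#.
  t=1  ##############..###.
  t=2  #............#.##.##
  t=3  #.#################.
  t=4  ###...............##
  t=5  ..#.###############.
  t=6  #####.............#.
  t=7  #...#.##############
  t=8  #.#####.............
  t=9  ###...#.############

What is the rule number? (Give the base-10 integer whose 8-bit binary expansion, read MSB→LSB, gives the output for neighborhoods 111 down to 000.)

  nb ###: next=.  (t=0,i=14, bit7=0)
  nb ##.: next=#  (t=0,i=3, bit6=1)
  nb #.#: next=#  (t=0,i=4, bit5=1)
  nb #..: next=.  (t=0,i=19, bit4=0)
  nb .##: next=#  (t=0,i=2, bit3=1)
  nb .#.: next=#  (t=0,i=5, bit2=1)
  nb ..#: next=#  (t=0,i=1, bit1=1)
  nb ...: next=#  (t=0,i=0, bit0=1)
  bits 01101111 = 111

111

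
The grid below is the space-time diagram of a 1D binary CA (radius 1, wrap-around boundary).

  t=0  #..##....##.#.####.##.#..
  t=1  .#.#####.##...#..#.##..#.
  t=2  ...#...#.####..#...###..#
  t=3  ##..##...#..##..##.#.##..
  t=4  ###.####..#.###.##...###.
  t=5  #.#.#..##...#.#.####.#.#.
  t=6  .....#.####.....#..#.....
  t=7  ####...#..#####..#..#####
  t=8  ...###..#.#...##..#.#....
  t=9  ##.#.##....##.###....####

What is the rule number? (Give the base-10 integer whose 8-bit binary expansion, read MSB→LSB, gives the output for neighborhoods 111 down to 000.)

  ### -> .   bit 7 = 0  t=0,i=15
  ##. -> #   bit 6 = 1  t=0,i=4
  #.# -> .   bit 5 = 0  t=0,i=11
  #.. -> #   bit 4 = 1  t=0,i=1
  .## -> #   bit 3 = 1  t=0,i=3
  .#. -> .   bit 2 = 0  t=0,i=0
  ..# -> .   bit 1 = 0  t=0,i=2
  ... -> #   bit 0 = 1  t=0,i=6
  bits 01011001 = 89

89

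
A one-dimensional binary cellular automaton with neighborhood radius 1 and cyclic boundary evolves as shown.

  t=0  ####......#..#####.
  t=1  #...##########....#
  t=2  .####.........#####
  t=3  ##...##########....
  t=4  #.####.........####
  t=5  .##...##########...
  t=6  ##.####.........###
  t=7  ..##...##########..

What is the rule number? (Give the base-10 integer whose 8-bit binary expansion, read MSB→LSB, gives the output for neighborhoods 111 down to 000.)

  ###|.  b7=0 t=0,i=1
  ##.|.  b6=0 t=0,i=3
  #.#|#  b5=1 t=0,i=18
  #..|#  b4=1 t=0,i=4
  .##|#  b3=1 t=0,i=0
  .#.|#  b2=1 t=0,i=10
  ..#|#  b1=1 t=0,i=9
  ...|#  b0=1 t=0,i=5
  bits 00111111 = 63

63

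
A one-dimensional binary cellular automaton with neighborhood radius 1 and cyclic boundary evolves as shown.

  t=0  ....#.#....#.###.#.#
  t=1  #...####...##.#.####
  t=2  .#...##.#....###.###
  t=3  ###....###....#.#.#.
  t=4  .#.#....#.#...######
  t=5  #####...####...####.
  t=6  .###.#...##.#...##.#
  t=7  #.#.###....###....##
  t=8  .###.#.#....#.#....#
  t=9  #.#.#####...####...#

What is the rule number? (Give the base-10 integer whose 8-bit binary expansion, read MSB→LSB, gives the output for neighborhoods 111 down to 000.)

  ### -> #   bit 7 = 1  t=0,i=14
  ##. -> .   bit 6 = 0  t=0,i=15
  #.# -> #   bit 5 = 1  t=0,i=5
  #.. -> #   bit 4 = 1  t=0,i=0
  .## -> .   bit 3 = 0  t=0,i=13
  .#. -> #   bit 2 = 1  t=0,i=4
  ..# -> .   bit 1 = 0  t=0,i=3
  ... -> .   bit 0 = 0  t=0,i=1
  bits 10110100 = 180

180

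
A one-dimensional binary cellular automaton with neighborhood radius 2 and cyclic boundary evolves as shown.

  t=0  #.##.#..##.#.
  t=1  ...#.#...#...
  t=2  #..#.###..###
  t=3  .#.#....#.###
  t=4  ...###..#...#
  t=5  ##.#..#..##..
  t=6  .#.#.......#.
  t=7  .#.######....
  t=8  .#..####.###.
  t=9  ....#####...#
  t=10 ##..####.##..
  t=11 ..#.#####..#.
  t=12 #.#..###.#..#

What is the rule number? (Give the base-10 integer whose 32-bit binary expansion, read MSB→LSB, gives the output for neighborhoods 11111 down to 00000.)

3943932321

  ##### -> #   bit 31 = 1  t=7,i=5
  ####. -> #   bit 30 = 1  t=2,i=12
  ###.# -> #   bit 29 = 1  t=3,i=12
  ###.. -> .   bit 28 = 0  t=2,i=0
  ##.## -> #   bit 27 = 1  t=8,i=8
  ##.#. -> .   bit 26 = 0  t=0,i=4
  ##..# -> #   bit 25 = 1  t=2,i=1
  ##... -> #   bit 24 = 1  t=7,i=9
  #.### -> .   bit 23 = 0  t=2,i=5
  #.##. -> .   bit 22 = 0  t=0,i=2
  #.#.# -> .   bit 21 = 0  t=0,i=0
  #.#.. -> #   bit 20 = 1  t=0,i=5
  #..## -> .   bit 19 = 0  t=0,i=7
  #..#. -> .   bit 18 = 0  t=2,i=2
  #...# -> #   bit 17 = 1  t=1,i=7
  #.... -> #   bit 16 = 1  t=1,i=11
  .#### -> #   bit 15 = 1  t=2,i=11
  .###. -> .   bit 14 = 0  t=2,i=6
  .##.# -> #   bit 13 = 1  t=0,i=3
  .##.. -> .   bit 12 = 0  t=5,i=10
  .#.## -> .   bit 11 = 0  t=0,i=1
  .#.#. -> .   bit 10 = 0  t=0,i=12
  .#..# -> .   bit 9 = 0  t=0,i=6
  .#... -> #   bit 8 = 1  t=1,i=6
  ..### -> #   bit 7 = 1  t=2,i=10
  ..##. -> .   bit 6 = 0  t=0,i=8
  ..#.# -> #   bit 5 = 1  t=1,i=3
  ..#.. -> .   bit 4 = 0  t=1,i=9
  ...## -> .   bit 3 = 0  t=4,i=2
  ...#. -> .   bit 2 = 0  t=1,i=2
  ....# -> .   bit 1 = 0  t=1,i=1
  ..... -> #   bit 0 = 1  t=1,i=0
  bits 11101011000100111010000110100001 = 3943932321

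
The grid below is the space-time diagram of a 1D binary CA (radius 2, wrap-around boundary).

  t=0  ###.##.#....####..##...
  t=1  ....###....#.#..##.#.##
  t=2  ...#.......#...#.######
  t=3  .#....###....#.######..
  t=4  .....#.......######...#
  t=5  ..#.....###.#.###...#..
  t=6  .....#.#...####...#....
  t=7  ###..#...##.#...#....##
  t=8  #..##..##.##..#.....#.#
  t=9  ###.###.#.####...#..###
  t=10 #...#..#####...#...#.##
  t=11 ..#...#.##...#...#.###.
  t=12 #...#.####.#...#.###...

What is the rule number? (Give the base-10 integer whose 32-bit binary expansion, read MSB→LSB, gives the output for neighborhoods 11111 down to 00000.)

  nb #####: next=#  (t=2,i=19, bit31=1)
  nb ####.: next=.  (t=0,i=14, bit30=0)
  nb ###.#: next=.  (t=0,i=2, bit29=0)
  nb ###..: next=.  (t=0,i=15, bit28=0)
  nb ##.##: next=.  (t=0,i=3, bit27=0)
  nb ##.#.: next=#  (t=0,i=6, bit26=1)
  nb ##..#: next=#  (t=0,i=16, bit25=1)
  nb ##...: next=.  (t=0,i=20, bit24=0)
  nb #.###: next=#  (t=2,i=17, bit23=1)
  nb #.##.: next=#  (t=0,i=4, bit22=1)
  nb #.#.#: next=#  (t=1,i=19, bit21=1)
  nb #.#..: next=.  (t=0,i=7, bit20=0)
  nb #..##: next=#  (t=0,i=17, bit19=1)
  nb #..#.: next=#  (t=7,i=4, bit18=1)
  nb #...#: next=#  (t=0,i=21, bit17=1)
  nb #....: next=.  (t=0,i=9, bit16=0)
  nb .####: next=#  (t=0,i=13, bit15=1)
  nb .###.: next=.  (t=0,i=1, bit14=0)
  nb .##.#: next=#  (t=0,i=5, bit13=1)
  nb .##..: next=#  (t=0,i=19, bit12=1)
  nb .#.##: next=#  (t=1,i=20, bit11=1)
  nb .#.#.: next=.  (t=1,i=12, bit10=0)
  nb .#..#: next=.  (t=1,i=14, bit9=0)
  nb .#...: next=.  (t=0,i=8, bit8=0)
  nb ..###: next=.  (t=0,i=0, bit7=0)
  nb ..##.: next=.  (t=0,i=18, bit6=0)
  nb ..#.#: next=#  (t=1,i=11, bit5=1)
  nb ..#..: next=.  (t=2,i=3, bit4=0)
  nb ...##: next=#  (t=0,i=11, bit3=1)
  nb ...#.: next=.  (t=1,i=10, bit2=0)
  nb ....#: next=.  (t=0,i=10, bit1=0)
  nb .....: next=#  (t=2,i=6, bit0=1)
  bits 10000110111011101011100000101001 = 2263791657

2263791657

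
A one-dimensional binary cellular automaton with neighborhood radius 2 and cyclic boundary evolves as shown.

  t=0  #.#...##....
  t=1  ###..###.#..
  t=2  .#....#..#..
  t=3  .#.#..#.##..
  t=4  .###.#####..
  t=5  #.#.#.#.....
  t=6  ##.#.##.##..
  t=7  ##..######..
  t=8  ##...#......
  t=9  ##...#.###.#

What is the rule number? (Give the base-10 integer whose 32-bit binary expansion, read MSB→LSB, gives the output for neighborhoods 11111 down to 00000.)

  ##### -> .   bit 31 = 0  t=4,i=7
  ####. -> .   bit 30 = 0  t=4,i=8
  ###.# -> .   bit 29 = 0  t=1,i=7
  ###.. -> .   bit 28 = 0  t=1,i=2
  ##.## -> #   bit 27 = 1  t=4,i=4
  ##.#. -> .   bit 26 = 0  t=1,i=8
  ##..# -> .   bit 25 = 0  t=1,i=3
  ##... -> .   bit 24 = 0  t=0,i=8
  #.### -> .   bit 23 = 0  t=4,i=5
  #.##. -> #   bit 22 = 1  t=3,i=8
  #.#.# -> .   bit 21 = 0  t=5,i=2
  #.#.. -> #   bit 20 = 1  t=0,i=2
  #..## -> .   bit 19 = 0  t=1,i=4
  #..#. -> #   bit 18 = 1  t=2,i=8
  #...# -> .   bit 17 = 0  t=0,i=4
  #.... -> #   bit 16 = 1  t=0,i=9
  .#### -> #   bit 15 = 1  t=4,i=6
  .###. -> #   bit 14 = 1  t=1,i=1
  .##.# -> #   bit 13 = 1  t=6,i=1
  .##.. -> #   bit 12 = 1  t=0,i=7
  .#.## -> #   bit 11 = 1  t=3,i=7
  .#.#. -> #   bit 10 = 1  t=0,i=1
  .#..# -> .   bit 9 = 0  t=1,i=10
  .#... -> .   bit 8 = 0  t=0,i=3
  ..### -> .   bit 7 = 0  t=1,i=0
  ..##. -> #   bit 6 = 1  t=0,i=6
  ..#.# -> #   bit 5 = 1  t=0,i=0
  ..#.. -> #   bit 4 = 1  t=2,i=1
  ...## -> #   bit 3 = 1  t=0,i=5
  ...#. -> .   bit 2 = 0  t=0,i=11
  ....# -> .   bit 1 = 0  t=0,i=10
  ..... -> #   bit 0 = 1  t=5,i=9
  bits 00001000010101011111110001111001 = 139852921

139852921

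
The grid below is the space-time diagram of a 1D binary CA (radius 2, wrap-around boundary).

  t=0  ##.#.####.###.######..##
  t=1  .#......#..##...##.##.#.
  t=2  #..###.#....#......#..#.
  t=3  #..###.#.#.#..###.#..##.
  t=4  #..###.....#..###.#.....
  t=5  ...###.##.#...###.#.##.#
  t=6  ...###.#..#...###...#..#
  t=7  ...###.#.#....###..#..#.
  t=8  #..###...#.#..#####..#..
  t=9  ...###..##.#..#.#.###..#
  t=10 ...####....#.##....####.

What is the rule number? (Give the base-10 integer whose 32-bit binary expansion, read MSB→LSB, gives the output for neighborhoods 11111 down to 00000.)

2991935653

  #####|#  b31=1 t=0,i=16
  ####.|.  b30=0 t=0,i=0
  ###.#|#  b29=1 t=0,i=1
  ###..|#  b28=1 t=0,i=19
  ##.##|.  b27=0 t=0,i=9
  ##.#.|.  b26=0 t=0,i=2
  ##..#|#  b25=1 t=0,i=20
  ##...|.  b24=0 t=1,i=13
  #.###|.  b23=0 t=0,i=5
  #.##.|#  b22=1 t=1,i=19
  #.#.#|.  b21=0 t=0,i=3
  #.#..|#  b20=1 t=1,i=22
  #..##|.  b19=0 t=0,i=21
  #..#.|#  b18=1 t=1,i=0
  #...#|.  b17=0 t=1,i=14
  #....|#  b16=1 t=1,i=3
  .####|.  b15=0 t=0,i=6
  .###.|#  b14=1 t=0,i=11
  .##.#|.  b13=0 t=1,i=17
  .##..|#  b12=1 t=1,i=12
  .#.##|.  b11=0 t=0,i=4
  .#.#.|.  b10=0 t=2,i=23
  .#..#|.  b9=0 t=1,i=9
  .#...|.  b8=0 t=1,i=2
  ..###|#  b7=1 t=0,i=22
  ..##.|.  b6=0 t=1,i=11
  ..#.#|#  b5=1 t=2,i=22
  ..#..|.  b4=0 t=1,i=1
  ...##|.  b3=0 t=1,i=15
  ...#.|#  b2=1 t=1,i=7
  ....#|.  b1=0 t=1,i=6
  .....|#  b0=1 t=1,i=4
  bits 10110010010101010101000010100101 = 2991935653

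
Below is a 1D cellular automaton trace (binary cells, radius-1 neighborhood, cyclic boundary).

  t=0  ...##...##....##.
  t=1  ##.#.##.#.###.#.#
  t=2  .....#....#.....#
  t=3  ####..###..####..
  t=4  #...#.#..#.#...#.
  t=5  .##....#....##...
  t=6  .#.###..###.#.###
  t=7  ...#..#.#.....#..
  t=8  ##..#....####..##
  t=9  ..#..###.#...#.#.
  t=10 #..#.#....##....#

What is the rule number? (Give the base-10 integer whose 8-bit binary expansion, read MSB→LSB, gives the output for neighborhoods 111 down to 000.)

  nb ###: next=.  (t=1,i=0, bit7=0)
  nb ##.: next=.  (t=0,i=4, bit6=0)
  nb #.#: next=.  (t=1,i=2, bit5=0)
  nb #..: next=#  (t=0,i=5, bit4=1)
  nb .##: next=#  (t=0,i=3, bit3=1)
  nb .#.: next=.  (t=1,i=3, bit2=0)
  nb ..#: next=.  (t=0,i=2, bit1=0)
  nb ...: next=#  (t=0,i=0, bit0=1)
  bits 00011001 = 25

25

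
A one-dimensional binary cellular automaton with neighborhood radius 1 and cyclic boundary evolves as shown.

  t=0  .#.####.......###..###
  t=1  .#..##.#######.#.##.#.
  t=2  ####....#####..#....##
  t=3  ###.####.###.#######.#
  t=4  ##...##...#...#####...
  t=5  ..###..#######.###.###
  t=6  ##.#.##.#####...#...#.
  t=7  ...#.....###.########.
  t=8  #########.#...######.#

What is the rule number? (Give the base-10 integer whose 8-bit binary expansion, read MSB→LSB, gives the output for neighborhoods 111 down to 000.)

151

  ### -> #   bit 7 = 1  t=0,i=4
  ##. -> .   bit 6 = 0  t=0,i=6
  #.# -> .   bit 5 = 0  t=0,i=0
  #.. -> #   bit 4 = 1  t=0,i=7
  .## -> .   bit 3 = 0  t=0,i=3
  .#. -> #   bit 2 = 1  t=0,i=1
  ..# -> #   bit 1 = 1  t=0,i=13
  ... -> #   bit 0 = 1  t=0,i=8
  bits 10010111 = 151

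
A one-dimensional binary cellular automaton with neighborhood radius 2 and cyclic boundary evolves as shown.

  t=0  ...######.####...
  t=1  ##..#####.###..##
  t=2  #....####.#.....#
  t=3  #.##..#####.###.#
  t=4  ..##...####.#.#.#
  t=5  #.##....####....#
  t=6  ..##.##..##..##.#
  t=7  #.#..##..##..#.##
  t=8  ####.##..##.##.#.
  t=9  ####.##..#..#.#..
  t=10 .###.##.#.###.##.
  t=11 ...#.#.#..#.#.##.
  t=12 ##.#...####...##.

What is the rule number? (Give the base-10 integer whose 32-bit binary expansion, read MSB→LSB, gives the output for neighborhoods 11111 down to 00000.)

  #####|#  b31=1 t=0,i=5
  ####.|#  b30=1 t=0,i=7
  ###.#|#  b29=1 t=0,i=8
  ###..|.  b28=0 t=0,i=13
  ##.##|.  b27=0 t=0,i=9
  ##.#.|#  b26=1 t=2,i=9
  ##..#|.  b25=0 t=1,i=2
  ##...|.  b24=0 t=0,i=14
  #.###|#  b23=1 t=0,i=10
  #.##.|#  b22=1 t=3,i=2
  #.#.#|.  b21=0 t=4,i=12
  #.#..|#  b20=1 t=2,i=10
  #..##|.  b19=0 t=1,i=3
  #..#.|#  b18=1 t=7,i=12
  #...#|.  b17=0 t=4,i=5
  #....|#  b16=1 t=0,i=15
  .####|#  b15=1 t=0,i=4
  .###.|.  b14=0 t=1,i=11
  .##.#|.  b13=0 t=3,i=0
  .##..|#  b12=1 t=2,i=0
  .#.##|.  b11=0 t=7,i=14
  .#.#.|.  b10=0 t=4,i=13
  .#..#|#  b9=1 t=4,i=0
  .#...|.  b8=0 t=2,i=11
  ..###|.  b7=0 t=0,i=3
  ..##.|#  b6=1 t=2,i=16
  ..#.#|#  b5=1 t=7,i=13
  ..#..|.  b4=0 t=9,i=9
  ...##|.  b3=0 t=0,i=2
  ...#.|.  b2=0 t=11,i=2
  ....#|#  b1=1 t=0,i=1
  .....|#  b0=1 t=0,i=0
  bits 11100100110101011001001001100011 = 3839201891

3839201891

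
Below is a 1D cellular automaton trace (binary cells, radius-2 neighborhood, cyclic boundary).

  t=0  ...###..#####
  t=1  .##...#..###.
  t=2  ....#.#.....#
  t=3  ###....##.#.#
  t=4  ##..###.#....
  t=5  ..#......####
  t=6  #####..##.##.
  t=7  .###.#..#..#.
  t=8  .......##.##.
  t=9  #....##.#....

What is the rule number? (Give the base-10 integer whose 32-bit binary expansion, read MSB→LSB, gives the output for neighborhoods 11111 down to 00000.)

  #####|#  b31=1 t=0,i=10
  ####.|#  b30=1 t=0,i=11
  ###.#|.  b29=0 t=4,i=6
  ###..|.  b28=0 t=0,i=5
  ##.##|.  b27=0 t=6,i=9
  ##.#.|.  b26=0 t=3,i=9
  ##..#|#  b25=1 t=0,i=6
  ##...|.  b24=0 t=0,i=0
  #.###|.  b23=0 t=3,i=12
  #.##.|.  b22=0 t=6,i=10
  #.#.#|.  b21=0 t=3,i=10
  #.#..|.  b20=0 t=2,i=6
  #..##|.  b19=0 t=0,i=7
  #..#.|#  b18=1 t=5,i=1
  #...#|#  b17=1 t=0,i=1
  #....|#  b16=1 t=2,i=1
  .####|#  b15=1 t=0,i=9
  .###.|.  b14=0 t=0,i=4
  .##.#|#  b13=1 t=3,i=8
  .##..|.  b12=0 t=1,i=2
  .#.##|.  b11=0 t=3,i=11
  .#.#.|.  b10=0 t=2,i=5
  .#..#|.  b9=0 t=1,i=7
  .#...|#  b8=1 t=2,i=0
  ..###|.  b7=0 t=0,i=3
  ..##.|.  b6=0 t=1,i=1
  ..#.#|.  b5=0 t=2,i=4
  ..#..|#  b4=1 t=1,i=6
  ...##|#  b3=1 t=0,i=2
  ...#.|.  b2=0 t=1,i=5
  ....#|#  b1=1 t=2,i=2
  .....|.  b0=0 t=2,i=9
  bits 11000010000001111010000100011010 = 3255279898

3255279898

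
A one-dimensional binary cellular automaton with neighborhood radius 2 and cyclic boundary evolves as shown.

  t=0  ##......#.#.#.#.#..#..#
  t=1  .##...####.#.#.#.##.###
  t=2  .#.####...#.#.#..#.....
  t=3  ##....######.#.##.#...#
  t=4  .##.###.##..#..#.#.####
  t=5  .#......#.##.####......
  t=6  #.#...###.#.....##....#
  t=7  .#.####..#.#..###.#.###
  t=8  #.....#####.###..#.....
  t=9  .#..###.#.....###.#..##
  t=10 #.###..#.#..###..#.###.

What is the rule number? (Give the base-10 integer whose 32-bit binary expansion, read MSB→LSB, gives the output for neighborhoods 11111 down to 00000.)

  ##### -> #   bit 31 = 1  t=3,i=8
  ####. -> .   bit 30 = 0  t=1,i=8
  ###.# -> .   bit 29 = 0  t=1,i=9
  ###.. -> #   bit 28 = 1  t=0,i=1
  ##.## -> .   bit 27 = 0  t=1,i=0
  ##.#. -> #   bit 26 = 1  t=1,i=10
  ##..# -> #   bit 25 = 1  t=4,i=10
  ##... -> #   bit 24 = 1  t=0,i=2
  #.### -> .   bit 23 = 0  t=1,i=20
  #.##. -> #   bit 22 = 1  t=1,i=1
  #.#.# -> .   bit 21 = 0  t=0,i=10
  #.#.. -> .   bit 20 = 0  t=0,i=16
  #..## -> #   bit 19 = 1  t=0,i=21
  #..#. -> #   bit 18 = 1  t=0,i=18
  #...# -> #   bit 17 = 1  t=1,i=4
  #.... -> .   bit 16 = 0  t=0,i=3
  .#### -> .   bit 15 = 0  t=1,i=7
  .###. -> .   bit 14 = 0  t=0,i=0
  .##.# -> .   bit 13 = 0  t=1,i=18
  .##.. -> .   bit 12 = 0  t=1,i=2
  .#.## -> .   bit 11 = 0  t=1,i=16
  .#.#. -> #   bit 10 = 1  t=0,i=9
  .#..# -> #   bit 9 = 1  t=0,i=17
  .#... -> #   bit 8 = 1  t=2,i=18
  ..### -> #   bit 7 = 1  t=0,i=22
  ..##. -> #   bit 6 = 1  t=6,i=16
  ..#.# -> #   bit 5 = 1  t=0,i=8
  ..#.. -> .   bit 4 = 0  t=0,i=19
  ...## -> #   bit 3 = 1  t=1,i=5
  ...#. -> #   bit 2 = 1  t=0,i=7
  ....# -> #   bit 1 = 1  t=0,i=6
  ..... -> .   bit 0 = 0  t=0,i=4
  bits 10010111010011100000011111101110 = 2538473454

2538473454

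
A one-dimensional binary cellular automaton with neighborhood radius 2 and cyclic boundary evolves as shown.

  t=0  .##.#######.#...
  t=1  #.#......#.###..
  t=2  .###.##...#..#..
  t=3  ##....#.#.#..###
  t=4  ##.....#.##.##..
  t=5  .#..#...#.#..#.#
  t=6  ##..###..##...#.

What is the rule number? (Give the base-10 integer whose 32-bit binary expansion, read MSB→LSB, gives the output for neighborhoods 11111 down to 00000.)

  ##### -> .   bit 31 = 0  t=0,i=6
  ####. -> #   bit 30 = 1  t=0,i=9
  ###.# -> .   bit 29 = 0  t=0,i=10
  ###.. -> #   bit 28 = 1  t=1,i=13
  ##.## -> .   bit 27 = 0  t=0,i=3
  ##.#. -> #   bit 26 = 1  t=0,i=11
  ##..# -> .   bit 25 = 0  t=1,i=14
  ##... -> .   bit 24 = 0  t=2,i=7
  #.### -> .   bit 23 = 0  t=0,i=4
  #.##. -> .   bit 22 = 0  t=2,i=5
  #.#.# -> .   bit 21 = 0  t=3,i=8
  #.#.. -> #   bit 20 = 1  t=0,i=12
  #..## -> #   bit 19 = 1  t=3,i=12
  #..#. -> .   bit 18 = 0  t=1,i=15
  #...# -> #   bit 17 = 1  t=2,i=8
  #.... -> .   bit 16 = 0  t=0,i=14
  .#### -> .   bit 15 = 0  t=0,i=5
  .###. -> .   bit 14 = 0  t=1,i=12
  .##.# -> #   bit 13 = 1  t=0,i=2
  .##.. -> #   bit 12 = 1  t=2,i=6
  .#.## -> #   bit 11 = 1  t=1,i=10
  .#.#. -> #   bit 10 = 1  t=1,i=1
  .#..# -> .   bit 9 = 0  t=2,i=11
  .#... -> #   bit 8 = 1  t=0,i=13
  ..### -> #   bit 7 = 1  t=2,i=1
  ..##. -> .   bit 6 = 0  t=0,i=1
  ..#.# -> .   bit 5 = 0  t=1,i=0
  ..#.. -> #   bit 4 = 1  t=2,i=10
  ...## -> #   bit 3 = 1  t=0,i=0
  ...#. -> .   bit 2 = 0  t=1,i=8
  ....# -> .   bit 1 = 0  t=0,i=15
  ..... -> #   bit 0 = 1  t=1,i=5
  bits 01010100000110100011110110011001 = 1411005849

1411005849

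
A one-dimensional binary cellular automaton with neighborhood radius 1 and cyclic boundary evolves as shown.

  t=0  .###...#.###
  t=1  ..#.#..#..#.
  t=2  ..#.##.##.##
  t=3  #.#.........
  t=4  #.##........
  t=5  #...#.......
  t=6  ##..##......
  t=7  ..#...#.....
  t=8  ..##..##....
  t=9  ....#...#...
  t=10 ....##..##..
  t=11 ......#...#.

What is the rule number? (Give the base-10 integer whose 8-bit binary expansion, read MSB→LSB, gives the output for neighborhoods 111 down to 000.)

  [7] ### => #  t=0,i=2
  [6] ##. => .  t=0,i=3
  [5] #.# => .  t=0,i=0
  [4] #.. => #  t=0,i=4
  [3] .## => .  t=0,i=1
  [2] .#. => #  t=0,i=7
  [1] ..# => .  t=0,i=6
  [0] ... => .  t=0,i=5
  bits 10010100 = 148

148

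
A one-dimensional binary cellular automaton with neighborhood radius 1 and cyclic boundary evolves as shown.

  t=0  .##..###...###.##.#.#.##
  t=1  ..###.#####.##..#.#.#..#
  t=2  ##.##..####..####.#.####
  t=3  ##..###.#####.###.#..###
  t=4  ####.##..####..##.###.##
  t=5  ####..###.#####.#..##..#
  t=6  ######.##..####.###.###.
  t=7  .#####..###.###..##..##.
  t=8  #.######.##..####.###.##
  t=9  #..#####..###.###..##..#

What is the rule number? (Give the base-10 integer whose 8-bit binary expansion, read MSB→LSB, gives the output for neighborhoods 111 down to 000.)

215

  ### -> #   bit 7 = 1  t=0,i=6
  ##. -> #   bit 6 = 1  t=0,i=2
  #.# -> .   bit 5 = 0  t=0,i=0
  #.. -> #   bit 4 = 1  t=0,i=3
  .## -> .   bit 3 = 0  t=0,i=1
  .#. -> #   bit 2 = 1  t=0,i=18
  ..# -> #   bit 1 = 1  t=0,i=4
  ... -> #   bit 0 = 1  t=0,i=9
  bits 11010111 = 215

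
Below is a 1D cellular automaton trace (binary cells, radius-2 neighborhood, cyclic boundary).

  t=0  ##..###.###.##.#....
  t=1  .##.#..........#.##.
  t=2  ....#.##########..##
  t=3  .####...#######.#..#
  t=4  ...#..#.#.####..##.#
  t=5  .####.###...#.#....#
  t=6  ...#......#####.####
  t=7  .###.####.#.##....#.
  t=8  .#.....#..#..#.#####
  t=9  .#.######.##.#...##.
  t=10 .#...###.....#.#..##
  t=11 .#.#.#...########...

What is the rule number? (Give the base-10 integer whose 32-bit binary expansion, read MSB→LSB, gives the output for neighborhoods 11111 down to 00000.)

3258128055

  [31] ##### => #  t=2,i=8
  [30] ####. => #  t=2,i=14
  [29] ###.# => .  t=0,i=6
  [28] ###.. => .  t=2,i=15
  [27] ##.## => .  t=0,i=7
  [26] ##.#. => .  t=0,i=14
  [25] ##..# => #  t=0,i=2
  [24] ##... => .  t=2,i=0
  [23] #.### => .  t=0,i=8
  [22] #.##. => .  t=0,i=12
  [21] #.#.# => #  t=4,i=8
  [20] #.#.. => #  t=0,i=15
  [19] #..## => .  t=0,i=3
  [18] #..#. => .  t=3,i=18
  [17] #...# => #  t=3,i=6
  [16] #.... => #  t=0,i=17
  [15] .#### => .  t=2,i=7
  [14] .###. => .  t=0,i=5
  [13] .##.# => .  t=0,i=13
  [12] .##.. => #  t=0,i=1
  [11] .#.## => .  t=1,i=16
  [10] .#.#. => #  t=4,i=7
  [9] .#..# => #  t=3,i=17
  [8] .#... => .  t=0,i=16
  [7] ..### => #  t=0,i=4
  [6] ..##. => .  t=0,i=0
  [5] ..#.# => #  t=1,i=15
  [4] ..#.. => #  t=4,i=3
  [3] ...## => .  t=0,i=19
  [2] ...#. => #  t=1,i=14
  [1] ....# => #  t=0,i=18
  [0] ..... => #  t=1,i=7
  bits 11000010001100110001011010110111 = 3258128055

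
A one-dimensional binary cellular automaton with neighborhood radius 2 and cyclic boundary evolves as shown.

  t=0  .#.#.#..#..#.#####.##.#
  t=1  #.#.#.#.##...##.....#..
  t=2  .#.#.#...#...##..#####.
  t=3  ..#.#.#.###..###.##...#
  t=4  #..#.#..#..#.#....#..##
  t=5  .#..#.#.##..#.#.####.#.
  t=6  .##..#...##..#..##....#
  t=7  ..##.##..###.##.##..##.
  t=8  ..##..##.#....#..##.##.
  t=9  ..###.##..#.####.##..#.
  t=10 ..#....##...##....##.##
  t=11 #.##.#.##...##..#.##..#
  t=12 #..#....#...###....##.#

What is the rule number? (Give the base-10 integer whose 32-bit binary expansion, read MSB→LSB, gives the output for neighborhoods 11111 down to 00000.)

  #####|.  b31=0 t=0,i=15
  ####.|.  b30=0 t=0,i=16
  ###.#|.  b29=0 t=0,i=17
  ###..|.  b28=0 t=2,i=21
  ##.##|.  b27=0 t=0,i=18
  ##.#.|.  b26=0 t=0,i=21
  ##..#|#  b25=1 t=2,i=15
  ##...|.  b24=0 t=1,i=10
  #.###|#  b23=1 t=0,i=13
  #.##.|.  b22=0 t=0,i=19
  #.#.#|.  b21=0 t=0,i=1
  #.#..|.  b20=0 t=0,i=5
  #..##|.  b19=0 t=2,i=16
  #..#.|.  b18=0 t=0,i=7
  #...#|.  b17=0 t=1,i=11
  #....|.  b16=0 t=1,i=16
  .####|#  b15=1 t=0,i=14
  .###.|.  b14=0 t=3,i=9
  .##.#|#  b13=1 t=0,i=20
  .##..|#  b12=1 t=1,i=9
  .#.##|.  b11=0 t=0,i=12
  .#.#.|#  b10=1 t=0,i=0
  .#..#|#  b9=1 t=0,i=6
  .#...|#  b8=1 t=2,i=6
  ..###|#  b7=1 t=2,i=17
  ..##.|#  b6=1 t=1,i=13
  ..#.#|.  b5=0 t=0,i=11
  ..#..|#  b4=1 t=0,i=8
  ...##|.  b3=0 t=1,i=12
  ...#.|#  b2=1 t=1,i=19
  ....#|#  b1=1 t=1,i=18
  .....|#  b0=1 t=1,i=17
  bits 00000010100000001011011111010111 = 41990103

41990103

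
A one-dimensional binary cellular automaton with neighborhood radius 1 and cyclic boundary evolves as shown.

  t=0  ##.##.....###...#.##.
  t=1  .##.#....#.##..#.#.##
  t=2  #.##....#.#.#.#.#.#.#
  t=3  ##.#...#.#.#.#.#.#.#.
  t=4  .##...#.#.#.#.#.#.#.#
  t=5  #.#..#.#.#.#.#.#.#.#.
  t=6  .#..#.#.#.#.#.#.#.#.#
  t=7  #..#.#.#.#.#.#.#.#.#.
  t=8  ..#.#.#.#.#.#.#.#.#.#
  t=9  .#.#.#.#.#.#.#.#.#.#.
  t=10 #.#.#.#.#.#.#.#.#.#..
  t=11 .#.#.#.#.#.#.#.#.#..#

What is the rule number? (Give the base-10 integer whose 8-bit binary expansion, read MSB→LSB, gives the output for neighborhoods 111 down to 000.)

226

  ###|#  b7=1 t=0,i=11
  ##.|#  b6=1 t=0,i=1
  #.#|#  b5=1 t=0,i=2
  #..|.  b4=0 t=0,i=5
  .##|.  b3=0 t=0,i=0
  .#.|.  b2=0 t=0,i=16
  ..#|#  b1=1 t=0,i=9
  ...|.  b0=0 t=0,i=6
  bits 11100010 = 226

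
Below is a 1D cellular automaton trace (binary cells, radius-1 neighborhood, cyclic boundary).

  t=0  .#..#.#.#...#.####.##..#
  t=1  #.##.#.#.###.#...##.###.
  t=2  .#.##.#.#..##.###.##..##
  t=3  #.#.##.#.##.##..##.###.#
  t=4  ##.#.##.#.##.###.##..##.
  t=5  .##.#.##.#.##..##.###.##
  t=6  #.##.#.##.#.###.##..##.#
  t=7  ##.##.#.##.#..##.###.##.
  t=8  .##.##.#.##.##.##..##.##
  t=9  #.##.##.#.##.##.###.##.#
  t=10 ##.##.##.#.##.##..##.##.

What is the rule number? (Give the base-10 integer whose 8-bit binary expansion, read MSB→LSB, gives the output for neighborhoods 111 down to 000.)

  nb ###: next=.  (t=0,i=15, bit7=0)
  nb ##.: next=#  (t=0,i=17, bit6=1)
  nb #.#: next=#  (t=0,i=0, bit5=1)
  nb #..: next=#  (t=0,i=2, bit4=1)
  nb .##: next=.  (t=0,i=14, bit3=0)
  nb .#.: next=.  (t=0,i=1, bit2=0)
  nb ..#: next=#  (t=0,i=3, bit1=1)
  nb ...: next=#  (t=0,i=10, bit0=1)
  bits 01110011 = 115

115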